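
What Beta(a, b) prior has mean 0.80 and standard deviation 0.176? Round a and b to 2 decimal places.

Variance = 0.176² = 0.030976. The moment-matching identity a+b = μ(1−μ)/Var − 1 gives
a+b = 0.1600/0.030976 − 1 = 4.1653, so a = μ·4.1653 = 3.33 and b = (1−μ)·4.1653 = 0.83.

a = 3.33, b = 0.83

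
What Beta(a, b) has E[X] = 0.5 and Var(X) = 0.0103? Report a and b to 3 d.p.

a = 11.636, b = 11.636

Let s = a+b. The Beta variance is μ(1−μ)/(s+1).
So s+1 = μ(1−μ)/σ² = (0.5×0.5)/0.0103 = 0.25/0.0103 = 24.2718, giving s = 23.2718.
Then a = μs = 0.5×23.2718 = 11.636 and b = (1−μ)s = 0.5×23.2718 = 11.636.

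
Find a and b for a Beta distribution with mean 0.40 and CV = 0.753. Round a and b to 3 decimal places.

Var = (CV·μ)² = (0.753×0.40)² = 0.090721.
a+b = μ(1−μ)/Var − 1 = 0.2400/0.090721 − 1 = 1.6455.
Thus a = 0.40·1.6455 = 0.658 and b = 0.60·1.6455 = 0.987.

a = 0.658, b = 0.987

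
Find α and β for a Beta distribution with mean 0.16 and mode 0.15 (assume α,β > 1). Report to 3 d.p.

α = 11.200, β = 58.800

Let s = α+β. Mean gives α = μs = 0.16s; mode gives (α−1)/(s−2) = 0.15.
Substituting: 0.16s − 1 = 0.15(s−2) = 0.15s − 0.30, so 0.01s = 0.70 and s = 70.0000.
Then α = 0.16×70.0000 = 11.200 and β = s−α = 58.800.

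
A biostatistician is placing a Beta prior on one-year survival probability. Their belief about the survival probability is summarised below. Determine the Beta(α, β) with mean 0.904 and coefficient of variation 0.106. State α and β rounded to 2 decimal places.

α = 7.64, β = 0.81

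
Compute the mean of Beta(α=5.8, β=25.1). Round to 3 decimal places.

0.188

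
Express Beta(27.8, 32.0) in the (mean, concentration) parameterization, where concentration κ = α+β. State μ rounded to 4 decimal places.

μ = 0.4649, κ = 59.8

κ = α+β = 27.8+32.0 = 59.8; μ = α/κ = 27.8/59.8 = 0.4649.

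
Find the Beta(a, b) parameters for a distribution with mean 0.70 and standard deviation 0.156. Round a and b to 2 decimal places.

First σ² = 0.024336. Setting a = μn, b = (1−μ)n with n = a+b,
μ(1−μ)/(n+1) = 0.024336 ⇒ n+1 = 0.2100/0.024336 = 8.6292 ⇒ n = 7.6292.
Hence a = 0.70×7.6292 = 5.34, b = 0.30×7.6292 = 2.29.

a = 5.34, b = 2.29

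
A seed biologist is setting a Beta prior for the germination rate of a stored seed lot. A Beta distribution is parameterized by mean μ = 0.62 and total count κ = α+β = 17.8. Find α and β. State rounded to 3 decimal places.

α = μκ = 0.62×17.8 = 11.036 and β = (1−μ)κ = 0.38×17.8 = 6.764.

α = 11.036, β = 6.764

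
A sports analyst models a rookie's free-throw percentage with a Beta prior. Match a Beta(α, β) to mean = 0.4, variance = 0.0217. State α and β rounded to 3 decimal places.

Write ν = α+β; then α = μν and Var = μ(1−μ)/(ν+1).
ν = μ(1−μ)/Var − 1 = 0.24/0.0217 − 1 = 10.0599.
α = 0.4·10.0599 = 4.024, β = 0.6·10.0599 = 6.036.

α = 4.024, β = 6.036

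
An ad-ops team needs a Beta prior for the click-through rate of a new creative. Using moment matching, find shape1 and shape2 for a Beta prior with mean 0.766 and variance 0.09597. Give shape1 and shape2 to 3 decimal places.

shape1 = 0.665, shape2 = 0.203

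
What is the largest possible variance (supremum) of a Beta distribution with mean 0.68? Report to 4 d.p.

For fixed mean μ the Beta variance is μ(1−μ)/(α+β+1), increasing as α+β decreases.
Its least upper bound (not attained) is μ(1−μ) = 0.68·0.32 = 0.2176.

0.2176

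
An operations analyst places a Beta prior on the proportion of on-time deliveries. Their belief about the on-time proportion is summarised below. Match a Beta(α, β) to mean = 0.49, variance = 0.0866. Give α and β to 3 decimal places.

α = 0.924, β = 0.962

Write ν = α+β; then α = μν and Var = μ(1−μ)/(ν+1).
ν = μ(1−μ)/Var − 1 = 0.2499/0.0866 − 1 = 1.8857.
α = 0.49·1.8857 = 0.924, β = 0.51·1.8857 = 0.962.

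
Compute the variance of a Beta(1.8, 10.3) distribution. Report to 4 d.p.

0.0097

α+β = 12.1 and αβ = 18.54, so Var = αβ/[(α+β)²(α+β+1)] = 18.54/1917.971 = 0.0097.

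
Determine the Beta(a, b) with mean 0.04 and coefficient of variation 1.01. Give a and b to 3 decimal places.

a = 0.901, b = 21.626

Var = (CV·μ)² = (1.01×0.04)² = 0.001632.
a+b = μ(1−μ)/Var − 1 = 0.0384/0.001632 − 1 = 22.5271.
Thus a = 0.04·22.5271 = 0.901 and b = 0.96·22.5271 = 21.626.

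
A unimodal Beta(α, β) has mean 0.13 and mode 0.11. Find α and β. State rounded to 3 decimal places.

α = 5.070, β = 33.930

With s = α+β: μ = α/s and mode = (α−1)/(s−2). Eliminating α = μs,
μs − 1 = m(s−2) ⇒ s(μ−m) = 1−2m ⇒ s = 0.78/0.02 = 39.0000.
So α = μs = 5.070, β = (1−μ)s = 33.930.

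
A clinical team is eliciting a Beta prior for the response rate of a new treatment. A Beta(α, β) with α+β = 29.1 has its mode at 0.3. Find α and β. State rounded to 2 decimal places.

α = 9.13, β = 19.97

For α,β>1 the mode is (α−1)/(α+β−2), so α = mode·(κ−2)+1 = 0.3×27.1+1 = 9.13.
And β = (1−mode)·(κ−2)+1 = 0.7×27.1+1 = 19.97.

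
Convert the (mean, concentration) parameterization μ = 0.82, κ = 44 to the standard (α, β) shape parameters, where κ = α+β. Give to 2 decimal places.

Split κ in proportion μ : (1−μ): α = 0.82·44 = 36.08, β = 44 − 36.08 = 7.92.

α = 36.08, β = 7.92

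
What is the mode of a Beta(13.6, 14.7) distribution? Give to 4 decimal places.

0.4791

The density x^(α−1)(1−x)^(β−1) is maximised at (α−1)/(α+β−2) = 12.6/26.3 = 0.4791.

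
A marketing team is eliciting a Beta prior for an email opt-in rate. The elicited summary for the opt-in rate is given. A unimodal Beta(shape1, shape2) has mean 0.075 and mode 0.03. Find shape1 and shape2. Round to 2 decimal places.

shape1 = 1.57, shape2 = 19.32

With s = shape1+shape2: μ = shape1/s and mode = (shape1−1)/(s−2). Eliminating shape1 = μs,
μs − 1 = m(s−2) ⇒ s(μ−m) = 1−2m ⇒ s = 0.94/0.045 = 20.8889.
So shape1 = μs = 1.57, shape2 = (1−μ)s = 19.32.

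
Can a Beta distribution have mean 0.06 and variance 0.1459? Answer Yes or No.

The Beta variance bound is σ² < μ(1−μ).
Here μ(1−μ) = 0.06×0.94 = 0.0564, and 0.1459 ≥ 0.0564.

No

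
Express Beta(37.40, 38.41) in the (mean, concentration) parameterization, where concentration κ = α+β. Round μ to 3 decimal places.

κ = α+β = 37.40+38.41 = 75.81; μ = α/κ = 37.40/75.81 = 0.493.

μ = 0.493, κ = 75.81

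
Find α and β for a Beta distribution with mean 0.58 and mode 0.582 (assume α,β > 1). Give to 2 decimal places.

With s = α+β: μ = α/s and mode = (α−1)/(s−2). Eliminating α = μs,
μs − 1 = m(s−2) ⇒ s(μ−m) = 1−2m ⇒ s = -0.164/-0.002 = 82.0000.
So α = μs = 47.56, β = (1−μ)s = 34.44.

α = 47.56, β = 34.44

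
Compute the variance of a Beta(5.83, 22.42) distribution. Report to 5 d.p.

0.00560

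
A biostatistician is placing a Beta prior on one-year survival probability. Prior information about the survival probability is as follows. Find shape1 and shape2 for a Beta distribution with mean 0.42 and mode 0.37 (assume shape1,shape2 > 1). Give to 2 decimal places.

Let s = shape1+shape2. Mean gives shape1 = μs = 0.42s; mode gives (shape1−1)/(s−2) = 0.37.
Substituting: 0.42s − 1 = 0.37(s−2) = 0.37s − 0.74, so 0.05s = 0.26 and s = 5.2000.
Then shape1 = 0.42×5.2000 = 2.18 and shape2 = s−shape1 = 3.02.

shape1 = 2.18, shape2 = 3.02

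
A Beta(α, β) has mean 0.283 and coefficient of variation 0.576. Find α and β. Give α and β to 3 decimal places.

α = 1.878, β = 4.758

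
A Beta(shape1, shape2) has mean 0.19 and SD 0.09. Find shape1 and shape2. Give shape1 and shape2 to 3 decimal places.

σ² = 0.09² = 0.0081.
With s = shape1+shape2, Var = μ(1−μ)/(s+1), so s+1 = (0.19×0.81)/0.0081 = 19.0000 and s = 18.0000.
shape1 = μs = 3.420, shape2 = (1−μ)s = 14.580.

shape1 = 3.420, shape2 = 14.580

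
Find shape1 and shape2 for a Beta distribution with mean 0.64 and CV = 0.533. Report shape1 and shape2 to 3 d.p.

σ = CV·μ = 0.533×0.64 = 0.34112, so σ² = 0.116363.
s+1 = μ(1−μ)/σ² = 0.2304/0.116363 = 1.9800, so s = shape1+shape2 = 0.9800.
shape1 = μs = 0.627, shape2 = (1−μ)s = 0.353.

shape1 = 0.627, shape2 = 0.353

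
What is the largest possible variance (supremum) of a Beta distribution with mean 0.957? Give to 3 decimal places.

0.041

For fixed mean μ the Beta variance is μ(1−μ)/(α+β+1), increasing as α+β decreases.
Its least upper bound (not attained) is μ(1−μ) = 0.957·0.043 = 0.041.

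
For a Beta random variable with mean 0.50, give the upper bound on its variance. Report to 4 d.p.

For fixed mean μ the Beta variance is μ(1−μ)/(α+β+1), increasing as α+β decreases.
Its least upper bound (not attained) is μ(1−μ) = 0.50·0.50 = 0.2500.

0.2500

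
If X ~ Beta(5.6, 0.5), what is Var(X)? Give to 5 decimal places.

0.01060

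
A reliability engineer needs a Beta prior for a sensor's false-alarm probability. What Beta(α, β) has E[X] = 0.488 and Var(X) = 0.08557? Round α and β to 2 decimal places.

α = 0.94, β = 0.98

Let s = α+β. The Beta variance is μ(1−μ)/(s+1).
So s+1 = μ(1−μ)/σ² = (0.488×0.512)/0.08557 = 0.249856/0.08557 = 2.9199, giving s = 1.9199.
Then α = μs = 0.488×1.9199 = 0.94 and β = (1−μ)s = 0.512×1.9199 = 0.98.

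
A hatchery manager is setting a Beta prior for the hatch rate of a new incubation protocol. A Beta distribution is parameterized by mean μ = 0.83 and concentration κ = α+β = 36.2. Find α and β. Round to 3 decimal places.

α = 30.046, β = 6.154

α = μκ = 0.83×36.2 = 30.046 and β = (1−μ)κ = 0.17×36.2 = 6.154.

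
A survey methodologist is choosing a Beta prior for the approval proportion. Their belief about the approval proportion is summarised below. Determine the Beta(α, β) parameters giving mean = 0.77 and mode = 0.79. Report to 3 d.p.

α = 22.330, β = 6.670

With s = α+β: μ = α/s and mode = (α−1)/(s−2). Eliminating α = μs,
μs − 1 = m(s−2) ⇒ s(μ−m) = 1−2m ⇒ s = -0.58/-0.02 = 29.0000.
So α = μs = 22.330, β = (1−μ)s = 6.670.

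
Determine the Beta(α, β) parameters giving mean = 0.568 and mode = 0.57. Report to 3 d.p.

α = 39.760, β = 30.240

Let s = α+β. Mean gives α = μs = 0.568s; mode gives (α−1)/(s−2) = 0.57.
Substituting: 0.568s − 1 = 0.57(s−2) = 0.57s − 1.14, so -0.002s = -0.14 and s = 70.0000.
Then α = 0.568×70.0000 = 39.760 and β = s−α = 30.240.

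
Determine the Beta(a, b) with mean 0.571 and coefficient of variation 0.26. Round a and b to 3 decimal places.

a = 5.775, b = 4.339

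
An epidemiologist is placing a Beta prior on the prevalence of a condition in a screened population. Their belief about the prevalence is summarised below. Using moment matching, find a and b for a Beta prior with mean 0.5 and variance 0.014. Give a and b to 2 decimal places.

Write ν = a+b; then a = μν and Var = μ(1−μ)/(ν+1).
ν = μ(1−μ)/Var − 1 = 0.25/0.014 − 1 = 16.8571.
a = 0.5·16.8571 = 8.43, b = 0.5·16.8571 = 8.43.

a = 8.43, b = 8.43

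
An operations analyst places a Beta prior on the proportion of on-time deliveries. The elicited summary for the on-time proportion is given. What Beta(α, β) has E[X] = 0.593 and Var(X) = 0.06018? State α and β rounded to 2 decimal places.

α = 1.79, β = 1.23

Write ν = α+β; then α = μν and Var = μ(1−μ)/(ν+1).
ν = μ(1−μ)/Var − 1 = 0.241351/0.06018 − 1 = 3.0105.
α = 0.593·3.0105 = 1.79, β = 0.407·3.0105 = 1.23.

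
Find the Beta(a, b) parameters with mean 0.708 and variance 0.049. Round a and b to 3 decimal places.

Let s = a+b. The Beta variance is μ(1−μ)/(s+1).
So s+1 = μ(1−μ)/σ² = (0.708×0.292)/0.049 = 0.206736/0.049 = 4.2191, giving s = 3.2191.
Then a = μs = 0.708×3.2191 = 2.279 and b = (1−μ)s = 0.292×3.2191 = 0.940.

a = 2.279, b = 0.940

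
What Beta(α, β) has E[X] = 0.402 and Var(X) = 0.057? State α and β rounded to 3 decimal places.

Let s = α+β. The Beta variance is μ(1−μ)/(s+1).
So s+1 = μ(1−μ)/σ² = (0.402×0.598)/0.057 = 0.240396/0.057 = 4.2175, giving s = 3.2175.
Then α = μs = 0.402×3.2175 = 1.293 and β = (1−μ)s = 0.598×3.2175 = 1.924.

α = 1.293, β = 1.924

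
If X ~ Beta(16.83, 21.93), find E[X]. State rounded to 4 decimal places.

0.4342

The Beta mean is α/(α+β) = 16.83/(16.83+21.93) = 0.4342.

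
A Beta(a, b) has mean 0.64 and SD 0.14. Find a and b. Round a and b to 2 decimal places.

a = 6.88, b = 3.87

σ² = 0.14² = 0.0196.
With s = a+b, Var = μ(1−μ)/(s+1), so s+1 = (0.64×0.36)/0.0196 = 11.7551 and s = 10.7551.
a = μs = 6.88, b = (1−μ)s = 3.87.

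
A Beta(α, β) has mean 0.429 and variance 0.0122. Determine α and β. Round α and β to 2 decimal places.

α = 8.18, β = 10.89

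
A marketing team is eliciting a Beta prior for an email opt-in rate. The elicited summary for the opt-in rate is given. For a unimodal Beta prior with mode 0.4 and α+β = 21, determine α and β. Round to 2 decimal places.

Mode = (α−1)/(κ−2) with κ = α+β, so α−1 = 0.4·19 = 7.60.
α = 8.60; β = κ − α = 12.40.

α = 8.60, β = 12.40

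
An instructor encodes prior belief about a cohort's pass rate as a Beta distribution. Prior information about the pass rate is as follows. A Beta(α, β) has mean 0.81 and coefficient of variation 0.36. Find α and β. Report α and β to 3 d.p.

σ = CV·μ = 0.36×0.81 = 0.29160, so σ² = 0.085031.
s+1 = μ(1−μ)/σ² = 0.1539/0.085031 = 1.8099, so s = α+β = 0.8099.
α = μs = 0.656, β = (1−μ)s = 0.154.

α = 0.656, β = 0.154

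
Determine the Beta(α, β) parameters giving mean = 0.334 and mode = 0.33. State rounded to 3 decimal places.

Let s = α+β. Mean gives α = μs = 0.334s; mode gives (α−1)/(s−2) = 0.33.
Substituting: 0.334s − 1 = 0.33(s−2) = 0.33s − 0.66, so 0.004s = 0.34 and s = 85.0000.
Then α = 0.334×85.0000 = 28.390 and β = s−α = 56.610.

α = 28.390, β = 56.610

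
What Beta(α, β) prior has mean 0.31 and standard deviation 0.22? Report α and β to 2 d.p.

α = 1.06, β = 2.36

σ² = 0.22² = 0.0484.
With s = α+β, Var = μ(1−μ)/(s+1), so s+1 = (0.31×0.69)/0.0484 = 4.4194 and s = 3.4194.
α = μs = 1.06, β = (1−μ)s = 2.36.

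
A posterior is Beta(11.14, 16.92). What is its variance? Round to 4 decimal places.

0.0082

α+β = 28.06 and αβ = 188.4888, so Var = αβ/[(α+β)²(α+β+1)] = 188.4888/22880.786216 = 0.0082.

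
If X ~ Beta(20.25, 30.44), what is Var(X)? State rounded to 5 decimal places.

Var = αβ/[(α+β)²(α+β+1)] = (20.25×30.44)/(50.69²×51.69) = 616.4100/132816.219609 = 0.00464.

0.00464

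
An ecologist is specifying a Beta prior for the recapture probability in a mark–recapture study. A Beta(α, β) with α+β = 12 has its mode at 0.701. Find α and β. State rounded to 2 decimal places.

Since the density peak of Beta(α,β) is at (α−1)/(α+β−2),
α = 1 + 0.701(12−2) = 8.01 and β = 12 − 8.01 = 3.99.

α = 8.01, β = 3.99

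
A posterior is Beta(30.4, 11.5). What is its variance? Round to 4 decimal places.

Var = αβ/[(α+β)²(α+β+1)] = (30.4×11.5)/(41.9²×42.9) = 349.60/75315.669 = 0.0046.

0.0046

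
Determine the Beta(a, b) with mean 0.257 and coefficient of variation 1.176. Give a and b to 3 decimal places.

a = 0.280, b = 0.810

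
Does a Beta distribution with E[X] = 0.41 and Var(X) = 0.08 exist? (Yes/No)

For any Beta, Var(X) < E[X]·(1−E[X]).
Here μ(1−μ) = 0.41×0.59 = 0.2419, and 0.08 < 0.2419.

Yes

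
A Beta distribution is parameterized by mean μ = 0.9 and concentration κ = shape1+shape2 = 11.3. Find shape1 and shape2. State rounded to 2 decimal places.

shape1 = 10.17, shape2 = 1.13

Split κ in proportion μ : (1−μ): shape1 = 0.9·11.3 = 10.17, shape2 = 11.3 − 10.17 = 1.13.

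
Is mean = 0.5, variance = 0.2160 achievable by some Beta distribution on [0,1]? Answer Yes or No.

The Beta variance bound is σ² < μ(1−μ).
Here μ(1−μ) = 0.5×0.5 = 0.25, and 0.2160 < 0.25.

Yes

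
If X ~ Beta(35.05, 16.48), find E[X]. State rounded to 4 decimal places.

E[X] = α/(α+β) = 35.05/51.53 = 0.6802.

0.6802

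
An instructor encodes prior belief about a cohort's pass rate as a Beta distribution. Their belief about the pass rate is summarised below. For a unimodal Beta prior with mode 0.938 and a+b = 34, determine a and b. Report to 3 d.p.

a = 31.016, b = 2.984

For a,b>1 the mode is (a−1)/(a+b−2), so a = mode·(κ−2)+1 = 0.938×32+1 = 31.016.
And b = (1−mode)·(κ−2)+1 = 0.062×32+1 = 2.984.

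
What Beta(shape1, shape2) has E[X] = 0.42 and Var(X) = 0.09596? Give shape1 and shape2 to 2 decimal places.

shape1 = 0.65, shape2 = 0.89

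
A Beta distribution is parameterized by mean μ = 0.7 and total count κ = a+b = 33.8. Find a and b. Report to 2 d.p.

Split κ in proportion μ : (1−μ): a = 0.7·33.8 = 23.66, b = 33.8 − 23.66 = 10.14.

a = 23.66, b = 10.14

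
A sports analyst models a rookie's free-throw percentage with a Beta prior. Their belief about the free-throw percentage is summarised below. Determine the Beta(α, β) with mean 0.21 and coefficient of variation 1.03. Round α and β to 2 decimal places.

α = 0.53, β = 2.01

Var = (CV·μ)² = (1.03×0.21)² = 0.046786.
α+β = μ(1−μ)/Var − 1 = 0.1659/0.046786 − 1 = 2.5460.
Thus α = 0.21·2.5460 = 0.53 and β = 0.79·2.5460 = 2.01.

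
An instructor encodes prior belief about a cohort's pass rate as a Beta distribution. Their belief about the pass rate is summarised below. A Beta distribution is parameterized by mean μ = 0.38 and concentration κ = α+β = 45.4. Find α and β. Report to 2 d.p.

α = 17.25, β = 28.15

α = μκ = 0.38×45.4 = 17.25 and β = (1−μ)κ = 0.62×45.4 = 28.15.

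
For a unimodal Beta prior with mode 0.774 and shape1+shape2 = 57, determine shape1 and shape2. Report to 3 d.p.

shape1 = 43.570, shape2 = 13.430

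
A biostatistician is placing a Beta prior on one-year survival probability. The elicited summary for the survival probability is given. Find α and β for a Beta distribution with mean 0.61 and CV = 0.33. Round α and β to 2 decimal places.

Var = (CV·μ)² = (0.33×0.61)² = 0.040522.
α+β = μ(1−μ)/Var − 1 = 0.2379/0.040522 − 1 = 4.8709.
Thus α = 0.61·4.8709 = 2.97 and β = 0.39·4.8709 = 1.90.

α = 2.97, β = 1.90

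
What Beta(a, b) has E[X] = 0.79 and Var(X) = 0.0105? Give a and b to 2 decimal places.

a = 11.69, b = 3.11

Write ν = a+b; then a = μν and Var = μ(1−μ)/(ν+1).
ν = μ(1−μ)/Var − 1 = 0.1659/0.0105 − 1 = 14.8000.
a = 0.79·14.8000 = 11.69, b = 0.21·14.8000 = 3.11.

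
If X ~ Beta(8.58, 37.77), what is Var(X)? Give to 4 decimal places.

μ = 8.58/46.35 = 0.185113; Var = μ(1−μ)/(α+β+1) = 0.1508463/47.35 = 0.0032.

0.0032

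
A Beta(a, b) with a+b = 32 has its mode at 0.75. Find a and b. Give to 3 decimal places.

a = 23.500, b = 8.500

For a,b>1 the mode is (a−1)/(a+b−2), so a = mode·(κ−2)+1 = 0.75×30+1 = 23.500.
And b = (1−mode)·(κ−2)+1 = 0.25×30+1 = 8.500.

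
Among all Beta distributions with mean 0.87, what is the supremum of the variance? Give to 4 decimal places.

Var = μ(1−μ)/(α+β+1), which approaches μ(1−μ) as α+β → 0.
So the supremum is μ(1−μ) = 0.87×0.13 = 0.1131.

0.1131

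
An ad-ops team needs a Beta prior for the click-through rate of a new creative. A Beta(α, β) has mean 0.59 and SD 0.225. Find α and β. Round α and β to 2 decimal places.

σ² = 0.225² = 0.050625.
With s = α+β, Var = μ(1−μ)/(s+1), so s+1 = (0.59×0.41)/0.050625 = 4.7783 and s = 3.7783.
α = μs = 2.23, β = (1−μ)s = 1.55.

α = 2.23, β = 1.55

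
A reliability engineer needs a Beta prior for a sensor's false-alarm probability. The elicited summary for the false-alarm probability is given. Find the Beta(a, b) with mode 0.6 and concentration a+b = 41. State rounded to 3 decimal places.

a = 24.400, b = 16.600

Mode = (a−1)/(κ−2) with κ = a+b, so a−1 = 0.6·39 = 23.400.
a = 24.400; b = κ − a = 16.600.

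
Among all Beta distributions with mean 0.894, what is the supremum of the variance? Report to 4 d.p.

0.0948

Var = μ(1−μ)/(α+β+1), which approaches μ(1−μ) as α+β → 0.
So the supremum is μ(1−μ) = 0.894×0.106 = 0.0948.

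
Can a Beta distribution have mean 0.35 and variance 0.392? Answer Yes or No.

No

For any Beta, Var(X) < E[X]·(1−E[X]).
Here μ(1−μ) = 0.35×0.65 = 0.2275, and 0.392 ≥ 0.2275.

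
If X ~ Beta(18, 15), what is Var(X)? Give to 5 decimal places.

0.00729

Var = αβ/[(α+β)²(α+β+1)] = (18×15)/(33²×34) = 270/37026 = 0.00729.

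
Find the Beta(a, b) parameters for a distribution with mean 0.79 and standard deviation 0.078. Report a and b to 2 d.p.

Variance = 0.078² = 0.006084. The moment-matching identity a+b = μ(1−μ)/Var − 1 gives
a+b = 0.1659/0.006084 − 1 = 26.2682, so a = μ·26.2682 = 20.75 and b = (1−μ)·26.2682 = 5.52.

a = 20.75, b = 5.52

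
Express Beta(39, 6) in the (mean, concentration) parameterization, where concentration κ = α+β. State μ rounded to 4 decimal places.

κ = α+β = 39+6 = 45; μ = α/κ = 39/45 = 0.8667.

μ = 0.8667, κ = 45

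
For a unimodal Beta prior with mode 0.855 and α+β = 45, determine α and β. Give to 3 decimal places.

α = 37.765, β = 7.235

Mode = (α−1)/(κ−2) with κ = α+β, so α−1 = 0.855·43 = 36.765.
α = 37.765; β = κ − α = 7.235.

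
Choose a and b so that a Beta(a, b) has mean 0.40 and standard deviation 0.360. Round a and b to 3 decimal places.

a = 0.341, b = 0.511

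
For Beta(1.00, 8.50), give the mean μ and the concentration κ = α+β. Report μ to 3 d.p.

μ = 0.105, κ = 9.50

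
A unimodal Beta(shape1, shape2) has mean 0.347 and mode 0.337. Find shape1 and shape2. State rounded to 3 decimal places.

With s = shape1+shape2: μ = shape1/s and mode = (shape1−1)/(s−2). Eliminating shape1 = μs,
μs − 1 = m(s−2) ⇒ s(μ−m) = 1−2m ⇒ s = 0.326/0.010 = 32.6000.
So shape1 = μs = 11.312, shape2 = (1−μ)s = 21.288.

shape1 = 11.312, shape2 = 21.288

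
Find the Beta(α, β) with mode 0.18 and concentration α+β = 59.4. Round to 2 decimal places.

α = 11.33, β = 48.07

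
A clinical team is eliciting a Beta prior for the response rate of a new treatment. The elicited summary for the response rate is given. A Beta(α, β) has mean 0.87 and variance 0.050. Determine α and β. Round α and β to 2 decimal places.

α = 1.10, β = 0.16

Write ν = α+β; then α = μν and Var = μ(1−μ)/(ν+1).
ν = μ(1−μ)/Var − 1 = 0.1131/0.050 − 1 = 1.2620.
α = 0.87·1.2620 = 1.10, β = 0.13·1.2620 = 0.16.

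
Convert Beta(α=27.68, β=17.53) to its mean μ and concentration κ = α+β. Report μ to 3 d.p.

κ = α+β = 27.68+17.53 = 45.21; μ = α/κ = 27.68/45.21 = 0.612.

μ = 0.612, κ = 45.21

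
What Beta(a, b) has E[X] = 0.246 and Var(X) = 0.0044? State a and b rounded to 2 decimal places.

a = 10.12, b = 31.03

Let s = a+b. The Beta variance is μ(1−μ)/(s+1).
So s+1 = μ(1−μ)/σ² = (0.246×0.754)/0.0044 = 0.185484/0.0044 = 42.1555, giving s = 41.1555.
Then a = μs = 0.246×41.1555 = 10.12 and b = (1−μ)s = 0.754×41.1555 = 31.03.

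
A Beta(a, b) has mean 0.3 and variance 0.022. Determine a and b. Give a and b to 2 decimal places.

a = 2.56, b = 5.98

Write ν = a+b; then a = μν and Var = μ(1−μ)/(ν+1).
ν = μ(1−μ)/Var − 1 = 0.21/0.022 − 1 = 8.5455.
a = 0.3·8.5455 = 2.56, b = 0.7·8.5455 = 5.98.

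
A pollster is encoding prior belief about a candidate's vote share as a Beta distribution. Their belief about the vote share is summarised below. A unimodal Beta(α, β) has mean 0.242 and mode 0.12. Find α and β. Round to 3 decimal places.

α = 1.508, β = 4.722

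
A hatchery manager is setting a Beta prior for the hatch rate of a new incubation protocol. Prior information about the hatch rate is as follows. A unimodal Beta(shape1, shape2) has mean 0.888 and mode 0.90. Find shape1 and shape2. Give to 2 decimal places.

shape1 = 59.20, shape2 = 7.47

Let s = shape1+shape2. Mean gives shape1 = μs = 0.888s; mode gives (shape1−1)/(s−2) = 0.90.
Substituting: 0.888s − 1 = 0.90(s−2) = 0.90s − 1.80, so -0.012s = -0.80 and s = 66.6667.
Then shape1 = 0.888×66.6667 = 59.20 and shape2 = s−shape1 = 7.47.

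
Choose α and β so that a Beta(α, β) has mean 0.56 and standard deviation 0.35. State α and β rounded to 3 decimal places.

α = 0.566, β = 0.445

First σ² = 0.1225. Setting α = μn, β = (1−μ)n with n = α+β,
μ(1−μ)/(n+1) = 0.1225 ⇒ n+1 = 0.2464/0.1225 = 2.0114 ⇒ n = 1.0114.
Hence α = 0.56×1.0114 = 0.566, β = 0.44×1.0114 = 0.445.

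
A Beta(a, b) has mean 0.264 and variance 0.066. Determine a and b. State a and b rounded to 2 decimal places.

By moment matching, a+b = μ(1−μ)/σ² − 1 = (0.264·0.736)/0.066 − 1 = 2.9440 − 1 = 1.9440.
Since a/(a+b) = μ, a = 0.264·1.9440 = 0.51 and b = 0.736·1.9440 = 1.43.

a = 0.51, b = 1.43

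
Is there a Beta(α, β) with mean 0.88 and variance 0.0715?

For any Beta, Var(X) < E[X]·(1−E[X]).
Here μ(1−μ) = 0.88×0.12 = 0.1056, and 0.0715 < 0.1056.

Yes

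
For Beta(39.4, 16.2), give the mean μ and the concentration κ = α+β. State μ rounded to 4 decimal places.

κ = α+β = 39.4+16.2 = 55.6; μ = α/κ = 39.4/55.6 = 0.7086.

μ = 0.7086, κ = 55.6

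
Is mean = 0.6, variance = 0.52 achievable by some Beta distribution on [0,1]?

The Beta variance bound is σ² < μ(1−μ).
Here μ(1−μ) = 0.6×0.4 = 0.24, and 0.52 ≥ 0.24.

No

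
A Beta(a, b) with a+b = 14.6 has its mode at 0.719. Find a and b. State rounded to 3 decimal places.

For a,b>1 the mode is (a−1)/(a+b−2), so a = mode·(κ−2)+1 = 0.719×12.6+1 = 10.059.
And b = (1−mode)·(κ−2)+1 = 0.281×12.6+1 = 4.541.

a = 10.059, b = 4.541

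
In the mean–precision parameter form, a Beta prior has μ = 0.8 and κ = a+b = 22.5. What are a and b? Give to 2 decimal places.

a = 18.00, b = 4.50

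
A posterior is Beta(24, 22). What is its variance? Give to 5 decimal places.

μ = 24/46 = 0.521739; Var = μ(1−μ)/(α+β+1) = 0.2495274/47 = 0.00531.

0.00531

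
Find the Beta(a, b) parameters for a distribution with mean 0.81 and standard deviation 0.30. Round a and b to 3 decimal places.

a = 0.575, b = 0.135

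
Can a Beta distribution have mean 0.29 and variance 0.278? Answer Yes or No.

For any Beta, Var(X) < E[X]·(1−E[X]).
Here μ(1−μ) = 0.29×0.71 = 0.2059, and 0.278 ≥ 0.2059.

No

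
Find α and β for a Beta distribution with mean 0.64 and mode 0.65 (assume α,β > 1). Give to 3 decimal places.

α = 19.200, β = 10.800

With s = α+β: μ = α/s and mode = (α−1)/(s−2). Eliminating α = μs,
μs − 1 = m(s−2) ⇒ s(μ−m) = 1−2m ⇒ s = -0.30/-0.01 = 30.0000.
So α = μs = 19.200, β = (1−μ)s = 10.800.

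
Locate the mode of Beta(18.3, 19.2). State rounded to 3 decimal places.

With α,β > 1, mode = (α−1)/(α+β−2) = 17.3/35.5 = 0.487.

0.487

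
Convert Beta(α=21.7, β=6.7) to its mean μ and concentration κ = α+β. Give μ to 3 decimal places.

μ = 0.764, κ = 28.4

κ = α+β = 21.7+6.7 = 28.4; μ = α/κ = 21.7/28.4 = 0.764.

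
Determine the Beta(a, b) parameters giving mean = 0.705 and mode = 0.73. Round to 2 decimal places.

a = 12.97, b = 5.43

Let s = a+b. Mean gives a = μs = 0.705s; mode gives (a−1)/(s−2) = 0.73.
Substituting: 0.705s − 1 = 0.73(s−2) = 0.73s − 1.46, so -0.025s = -0.46 and s = 18.4000.
Then a = 0.705×18.4000 = 12.97 and b = s−a = 5.43.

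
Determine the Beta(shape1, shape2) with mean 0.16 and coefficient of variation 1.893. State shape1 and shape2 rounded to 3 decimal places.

shape1 = 0.074, shape2 = 0.391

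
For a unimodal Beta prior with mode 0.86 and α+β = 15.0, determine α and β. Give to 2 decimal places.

α = 12.18, β = 2.82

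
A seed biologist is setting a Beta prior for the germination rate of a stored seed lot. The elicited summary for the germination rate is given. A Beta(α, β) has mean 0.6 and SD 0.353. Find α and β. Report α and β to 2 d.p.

Variance = 0.353² = 0.124609. The moment-matching identity α+β = μ(1−μ)/Var − 1 gives
α+β = 0.24/0.124609 − 1 = 0.9260, so α = μ·0.9260 = 0.56 and β = (1−μ)·0.9260 = 0.37.

α = 0.56, β = 0.37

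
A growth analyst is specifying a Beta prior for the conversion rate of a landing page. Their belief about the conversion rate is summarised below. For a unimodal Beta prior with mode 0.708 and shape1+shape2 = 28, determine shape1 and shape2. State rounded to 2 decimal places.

shape1 = 19.41, shape2 = 8.59

Since the density peak of Beta(shape1,shape2) is at (shape1−1)/(shape1+shape2−2),
shape1 = 1 + 0.708(28−2) = 19.41 and shape2 = 28 − 19.41 = 8.59.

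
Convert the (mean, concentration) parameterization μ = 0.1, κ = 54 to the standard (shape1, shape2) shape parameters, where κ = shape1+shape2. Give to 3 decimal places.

Split κ in proportion μ : (1−μ): shape1 = 0.1·54 = 5.400, shape2 = 54 − 5.400 = 48.600.

shape1 = 5.400, shape2 = 48.600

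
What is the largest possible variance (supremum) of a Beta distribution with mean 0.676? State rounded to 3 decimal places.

Var = μ(1−μ)/(α+β+1), which approaches μ(1−μ) as α+β → 0.
So the supremum is μ(1−μ) = 0.676×0.324 = 0.219.

0.219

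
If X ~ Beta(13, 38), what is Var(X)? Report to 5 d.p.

α+β = 51 and αβ = 494, so Var = αβ/[(α+β)²(α+β+1)] = 494/135252 = 0.00365.

0.00365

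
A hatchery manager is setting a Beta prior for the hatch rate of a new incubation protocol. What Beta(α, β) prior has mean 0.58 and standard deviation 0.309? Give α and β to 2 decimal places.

α = 0.90, β = 0.65

First σ² = 0.095481. Setting α = μn, β = (1−μ)n with n = α+β,
μ(1−μ)/(n+1) = 0.095481 ⇒ n+1 = 0.2436/0.095481 = 2.5513 ⇒ n = 1.5513.
Hence α = 0.58×1.5513 = 0.90, β = 0.42×1.5513 = 0.65.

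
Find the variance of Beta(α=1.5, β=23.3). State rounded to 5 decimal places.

Var = αβ/[(α+β)²(α+β+1)] = (1.5×23.3)/(24.8²×25.8) = 34.95/15868.032 = 0.00220.

0.00220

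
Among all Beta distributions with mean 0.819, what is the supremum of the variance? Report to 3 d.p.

For fixed mean μ the Beta variance is μ(1−μ)/(α+β+1), increasing as α+β decreases.
Its least upper bound (not attained) is μ(1−μ) = 0.819·0.181 = 0.148.

0.148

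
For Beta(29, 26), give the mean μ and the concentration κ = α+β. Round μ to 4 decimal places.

μ = 0.5273, κ = 55

κ = α+β = 29+26 = 55; μ = α/κ = 29/55 = 0.5273.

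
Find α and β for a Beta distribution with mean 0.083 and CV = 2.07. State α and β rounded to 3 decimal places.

Var = (CV·μ)² = (2.07×0.083)² = 0.029519.
α+β = μ(1−μ)/Var − 1 = 0.076111/0.029519 − 1 = 1.5784.
Thus α = 0.083·1.5784 = 0.131 and β = 0.917·1.5784 = 1.447.

α = 0.131, β = 1.447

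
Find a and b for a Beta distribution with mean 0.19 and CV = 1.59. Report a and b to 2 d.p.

a = 0.13, b = 0.56

Var = (CV·μ)² = (1.59×0.19)² = 0.091264.
a+b = μ(1−μ)/Var − 1 = 0.1539/0.091264 − 1 = 0.6863.
Thus a = 0.19·0.6863 = 0.13 and b = 0.81·0.6863 = 0.56.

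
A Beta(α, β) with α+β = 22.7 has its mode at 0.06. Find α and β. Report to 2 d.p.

Mode = (α−1)/(κ−2) with κ = α+β, so α−1 = 0.06·20.7 = 1.24.
α = 2.24; β = κ − α = 20.46.

α = 2.24, β = 20.46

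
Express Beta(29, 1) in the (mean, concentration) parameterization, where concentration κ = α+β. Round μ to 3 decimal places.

μ = 0.967, κ = 30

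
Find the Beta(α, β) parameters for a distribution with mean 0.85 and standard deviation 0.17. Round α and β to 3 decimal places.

α = 2.900, β = 0.512

First σ² = 0.0289. Setting α = μn, β = (1−μ)n with n = α+β,
μ(1−μ)/(n+1) = 0.0289 ⇒ n+1 = 0.1275/0.0289 = 4.4118 ⇒ n = 3.4118.
Hence α = 0.85×3.4118 = 2.900, β = 0.15×3.4118 = 0.512.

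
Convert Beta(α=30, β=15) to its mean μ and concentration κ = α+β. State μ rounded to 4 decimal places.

μ = 0.6667, κ = 45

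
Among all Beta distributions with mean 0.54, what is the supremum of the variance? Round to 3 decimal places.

0.248

For fixed mean μ the Beta variance is μ(1−μ)/(α+β+1), increasing as α+β decreases.
Its least upper bound (not attained) is μ(1−μ) = 0.54·0.46 = 0.248.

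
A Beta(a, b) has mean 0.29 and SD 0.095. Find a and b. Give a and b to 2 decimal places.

σ² = 0.095² = 0.009025.
With s = a+b, Var = μ(1−μ)/(s+1), so s+1 = (0.29×0.71)/0.009025 = 22.8144 and s = 21.8144.
a = μs = 6.33, b = (1−μ)s = 15.49.

a = 6.33, b = 15.49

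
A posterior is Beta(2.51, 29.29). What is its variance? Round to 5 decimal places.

Var = αβ/[(α+β)²(α+β+1)] = (2.51×29.29)/(31.80²×32.80) = 73.5179/33168.672000 = 0.00222.

0.00222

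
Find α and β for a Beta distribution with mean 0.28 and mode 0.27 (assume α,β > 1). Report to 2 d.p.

With s = α+β: μ = α/s and mode = (α−1)/(s−2). Eliminating α = μs,
μs − 1 = m(s−2) ⇒ s(μ−m) = 1−2m ⇒ s = 0.46/0.01 = 46.0000.
So α = μs = 12.88, β = (1−μ)s = 33.12.

α = 12.88, β = 33.12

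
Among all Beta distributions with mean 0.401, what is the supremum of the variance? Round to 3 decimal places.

0.240

Var = μ(1−μ)/(α+β+1), which approaches μ(1−μ) as α+β → 0.
So the supremum is μ(1−μ) = 0.401×0.599 = 0.240.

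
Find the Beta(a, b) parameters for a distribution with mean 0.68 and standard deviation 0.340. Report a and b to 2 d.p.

Variance = 0.340² = 0.115600. The moment-matching identity a+b = μ(1−μ)/Var − 1 gives
a+b = 0.2176/0.115600 − 1 = 0.8824, so a = μ·0.8824 = 0.60 and b = (1−μ)·0.8824 = 0.28.

a = 0.60, b = 0.28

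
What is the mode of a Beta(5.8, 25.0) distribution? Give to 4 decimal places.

With α,β > 1, mode = (α−1)/(α+β−2) = 4.8/28.8 = 0.1667.

0.1667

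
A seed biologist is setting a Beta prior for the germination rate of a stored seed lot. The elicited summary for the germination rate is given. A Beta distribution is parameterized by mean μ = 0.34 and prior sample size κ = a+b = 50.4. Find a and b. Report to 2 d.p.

Split κ in proportion μ : (1−μ): a = 0.34·50.4 = 17.14, b = 50.4 − 17.14 = 33.26.

a = 17.14, b = 33.26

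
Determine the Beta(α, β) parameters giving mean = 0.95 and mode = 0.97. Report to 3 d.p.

α = 44.650, β = 2.350

Let s = α+β. Mean gives α = μs = 0.95s; mode gives (α−1)/(s−2) = 0.97.
Substituting: 0.95s − 1 = 0.97(s−2) = 0.97s − 1.94, so -0.02s = -0.94 and s = 47.0000.
Then α = 0.95×47.0000 = 44.650 and β = s−α = 2.350.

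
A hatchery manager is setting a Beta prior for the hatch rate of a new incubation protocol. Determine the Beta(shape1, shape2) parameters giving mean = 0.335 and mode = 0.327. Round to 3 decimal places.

shape1 = 14.489, shape2 = 28.761

With s = shape1+shape2: μ = shape1/s and mode = (shape1−1)/(s−2). Eliminating shape1 = μs,
μs − 1 = m(s−2) ⇒ s(μ−m) = 1−2m ⇒ s = 0.346/0.008 = 43.2500.
So shape1 = μs = 14.489, shape2 = (1−μ)s = 28.761.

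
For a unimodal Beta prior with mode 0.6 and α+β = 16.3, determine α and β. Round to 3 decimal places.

α = 9.580, β = 6.720

For α,β>1 the mode is (α−1)/(α+β−2), so α = mode·(κ−2)+1 = 0.6×14.3+1 = 9.580.
And β = (1−mode)·(κ−2)+1 = 0.4×14.3+1 = 6.720.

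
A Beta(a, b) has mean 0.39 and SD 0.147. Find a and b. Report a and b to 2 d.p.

Variance = 0.147² = 0.021609. The moment-matching identity a+b = μ(1−μ)/Var − 1 gives
a+b = 0.2379/0.021609 − 1 = 10.0093, so a = μ·10.0093 = 3.90 and b = (1−μ)·10.0093 = 6.11.

a = 3.90, b = 6.11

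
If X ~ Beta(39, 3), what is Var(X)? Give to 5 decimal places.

0.00154

α+β = 42 and αβ = 117, so Var = αβ/[(α+β)²(α+β+1)] = 117/75852 = 0.00154.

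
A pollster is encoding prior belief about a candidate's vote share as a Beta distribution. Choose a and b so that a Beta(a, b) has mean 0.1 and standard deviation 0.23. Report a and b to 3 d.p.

a = 0.070, b = 0.631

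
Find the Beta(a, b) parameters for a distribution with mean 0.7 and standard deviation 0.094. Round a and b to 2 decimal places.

a = 15.94, b = 6.83

σ² = 0.094² = 0.008836.
With s = a+b, Var = μ(1−μ)/(s+1), so s+1 = (0.7×0.3)/0.008836 = 23.7664 and s = 22.7664.
a = μs = 15.94, b = (1−μ)s = 6.83.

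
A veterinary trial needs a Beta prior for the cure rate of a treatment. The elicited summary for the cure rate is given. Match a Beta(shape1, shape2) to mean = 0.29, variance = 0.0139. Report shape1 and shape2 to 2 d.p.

shape1 = 4.01, shape2 = 9.81

By moment matching, shape1+shape2 = μ(1−μ)/σ² − 1 = (0.29·0.71)/0.0139 − 1 = 14.8129 − 1 = 13.8129.
Since shape1/(shape1+shape2) = μ, shape1 = 0.29·13.8129 = 4.01 and shape2 = 0.71·13.8129 = 9.81.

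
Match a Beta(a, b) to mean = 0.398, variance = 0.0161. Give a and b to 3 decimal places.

a = 5.525, b = 8.357

By moment matching, a+b = μ(1−μ)/σ² − 1 = (0.398·0.602)/0.0161 − 1 = 14.8817 − 1 = 13.8817.
Since a/(a+b) = μ, a = 0.398·13.8817 = 5.525 and b = 0.602·13.8817 = 8.357.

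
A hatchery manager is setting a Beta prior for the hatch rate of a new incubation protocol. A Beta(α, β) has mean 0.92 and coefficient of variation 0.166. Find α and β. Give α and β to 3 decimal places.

α = 1.983, β = 0.172

Var = (CV·μ)² = (0.166×0.92)² = 0.023323.
α+β = μ(1−μ)/Var − 1 = 0.0736/0.023323 − 1 = 2.1556.
Thus α = 0.92·2.1556 = 1.983 and β = 0.08·2.1556 = 0.172.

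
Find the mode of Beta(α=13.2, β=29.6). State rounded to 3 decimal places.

With α,β > 1, mode = (α−1)/(α+β−2) = 12.2/40.8 = 0.299.

0.299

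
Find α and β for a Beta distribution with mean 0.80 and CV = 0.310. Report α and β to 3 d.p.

α = 1.281, β = 0.320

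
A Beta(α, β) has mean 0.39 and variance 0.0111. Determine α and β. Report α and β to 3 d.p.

By moment matching, α+β = μ(1−μ)/σ² − 1 = (0.39·0.61)/0.0111 − 1 = 21.4324 − 1 = 20.4324.
Since α/(α+β) = μ, α = 0.39·20.4324 = 7.969 and β = 0.61·20.4324 = 12.464.

α = 7.969, β = 12.464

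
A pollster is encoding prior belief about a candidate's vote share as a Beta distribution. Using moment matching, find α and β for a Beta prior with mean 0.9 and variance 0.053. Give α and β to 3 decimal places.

α = 0.628, β = 0.070

By moment matching, α+β = μ(1−μ)/σ² − 1 = (0.9·0.1)/0.053 − 1 = 1.6981 − 1 = 0.6981.
Since α/(α+β) = μ, α = 0.9·0.6981 = 0.628 and β = 0.1·0.6981 = 0.070.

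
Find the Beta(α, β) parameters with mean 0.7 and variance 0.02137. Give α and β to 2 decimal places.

Let s = α+β. The Beta variance is μ(1−μ)/(s+1).
So s+1 = μ(1−μ)/σ² = (0.7×0.3)/0.02137 = 0.21/0.02137 = 9.8269, giving s = 8.8269.
Then α = μs = 0.7×8.8269 = 6.18 and β = (1−μ)s = 0.3×8.8269 = 2.65.

α = 6.18, β = 2.65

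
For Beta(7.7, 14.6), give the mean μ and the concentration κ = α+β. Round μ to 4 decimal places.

μ = 0.3453, κ = 22.3

κ = α+β = 7.7+14.6 = 22.3; μ = α/κ = 7.7/22.3 = 0.3453.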